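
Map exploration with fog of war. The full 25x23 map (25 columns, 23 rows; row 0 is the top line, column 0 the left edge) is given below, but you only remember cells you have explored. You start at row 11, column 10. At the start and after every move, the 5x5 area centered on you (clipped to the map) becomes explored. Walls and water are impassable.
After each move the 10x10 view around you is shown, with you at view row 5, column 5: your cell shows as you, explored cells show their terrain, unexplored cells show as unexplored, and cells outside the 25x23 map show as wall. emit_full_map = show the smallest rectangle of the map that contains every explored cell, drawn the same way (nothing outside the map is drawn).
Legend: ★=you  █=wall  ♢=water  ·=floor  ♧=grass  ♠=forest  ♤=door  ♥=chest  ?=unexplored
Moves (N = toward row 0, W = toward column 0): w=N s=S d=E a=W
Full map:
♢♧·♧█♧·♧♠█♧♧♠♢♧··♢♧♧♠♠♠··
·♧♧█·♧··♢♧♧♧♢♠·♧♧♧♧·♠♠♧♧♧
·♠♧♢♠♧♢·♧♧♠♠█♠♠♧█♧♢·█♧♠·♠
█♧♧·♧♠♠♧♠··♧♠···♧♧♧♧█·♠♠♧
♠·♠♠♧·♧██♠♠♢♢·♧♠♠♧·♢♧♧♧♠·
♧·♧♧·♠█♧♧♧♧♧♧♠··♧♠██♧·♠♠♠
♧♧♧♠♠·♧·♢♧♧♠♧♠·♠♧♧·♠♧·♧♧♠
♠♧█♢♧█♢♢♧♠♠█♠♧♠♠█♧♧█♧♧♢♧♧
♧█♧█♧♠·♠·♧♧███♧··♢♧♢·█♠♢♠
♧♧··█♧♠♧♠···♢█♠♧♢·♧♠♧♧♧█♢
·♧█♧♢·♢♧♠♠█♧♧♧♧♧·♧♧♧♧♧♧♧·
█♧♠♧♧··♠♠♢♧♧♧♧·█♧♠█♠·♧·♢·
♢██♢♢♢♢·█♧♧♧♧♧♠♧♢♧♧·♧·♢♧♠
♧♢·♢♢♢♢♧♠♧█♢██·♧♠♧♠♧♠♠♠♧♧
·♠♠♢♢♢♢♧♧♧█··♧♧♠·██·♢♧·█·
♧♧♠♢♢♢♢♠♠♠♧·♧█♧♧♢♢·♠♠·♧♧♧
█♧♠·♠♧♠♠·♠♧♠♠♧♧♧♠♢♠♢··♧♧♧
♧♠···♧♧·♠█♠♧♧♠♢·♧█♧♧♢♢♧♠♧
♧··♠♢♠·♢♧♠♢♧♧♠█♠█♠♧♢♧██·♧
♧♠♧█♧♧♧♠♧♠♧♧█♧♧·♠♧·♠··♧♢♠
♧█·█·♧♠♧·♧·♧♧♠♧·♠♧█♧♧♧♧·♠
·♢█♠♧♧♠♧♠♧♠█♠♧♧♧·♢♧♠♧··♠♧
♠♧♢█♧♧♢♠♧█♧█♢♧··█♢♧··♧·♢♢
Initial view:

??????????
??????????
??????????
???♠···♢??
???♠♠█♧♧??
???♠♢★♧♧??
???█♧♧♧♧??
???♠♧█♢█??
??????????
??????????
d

??????????
??????????
??????????
??♠···♢█??
??♠♠█♧♧♧??
??♠♢♧★♧♧??
??█♧♧♧♧♧??
??♠♧█♢██??
??????????
??????????

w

??????????
??????????
??????????
???♧♧███??
??♠···♢█??
??♠♠█★♧♧??
??♠♢♧♧♧♧??
??█♧♧♧♧♧??
??♠♧█♢██??
??????????

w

??????????
??????????
??????????
???♠♠█♠♧??
???♧♧███??
??♠··★♢█??
??♠♠█♧♧♧??
??♠♢♧♧♧♧??
??█♧♧♧♧♧??
??♠♧█♢██??

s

??????????
??????????
???♠♠█♠♧??
???♧♧███??
??♠···♢█??
??♠♠█★♧♧??
??♠♢♧♧♧♧??
??█♧♧♧♧♧??
??♠♧█♢██??
??????????

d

??????????
??????????
??♠♠█♠♧???
??♧♧███♧??
?♠···♢█♠??
?♠♠█♧★♧♧??
?♠♢♧♧♧♧·??
?█♧♧♧♧♧♠??
?♠♧█♢██???
??????????

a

??????????
??????????
???♠♠█♠♧??
???♧♧███♧?
??♠···♢█♠?
??♠♠█★♧♧♧?
??♠♢♧♧♧♧·?
??█♧♧♧♧♧♠?
??♠♧█♢██??
??????????

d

??????????
??????????
??♠♠█♠♧???
??♧♧███♧??
?♠···♢█♠??
?♠♠█♧★♧♧??
?♠♢♧♧♧♧·??
?█♧♧♧♧♧♠??
?♠♧█♢██???
??????????

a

??????????
??????????
???♠♠█♠♧??
???♧♧███♧?
??♠···♢█♠?
??♠♠█★♧♧♧?
??♠♢♧♧♧♧·?
??█♧♧♧♧♧♠?
??♠♧█♢██??
??????????

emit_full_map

?♠♠█♠♧?
?♧♧███♧
♠···♢█♠
♠♠█★♧♧♧
♠♢♧♧♧♧·
█♧♧♧♧♧♠
♠♧█♢██?

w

??????????
??????????
??????????
???♠♠█♠♧??
???♧♧███♧?
??♠··★♢█♠?
??♠♠█♧♧♧♧?
??♠♢♧♧♧♧·?
??█♧♧♧♧♧♠?
??♠♧█♢██??

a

??????????
??????????
??????????
???♧♠♠█♠♧?
???·♧♧███♧
???♠·★·♢█♠
???♠♠█♧♧♧♧
???♠♢♧♧♧♧·
???█♧♧♧♧♧♠
???♠♧█♢██?

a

??????????
??????????
??????????
???♢♧♠♠█♠♧
???♠·♧♧███
???♧♠★··♢█
???♧♠♠█♧♧♧
???♠♠♢♧♧♧♧
????█♧♧♧♧♧
????♠♧█♢██

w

??????????
??????????
??????????
???·♢♧♧♠??
???♢♧♠♠█♠♧
???♠·★♧███
???♧♠···♢█
???♧♠♠█♧♧♧
???♠♠♢♧♧♧♧
????█♧♧♧♧♧

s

??????????
??????????
???·♢♧♧♠??
???♢♧♠♠█♠♧
???♠·♧♧███
???♧♠★··♢█
???♧♠♠█♧♧♧
???♠♠♢♧♧♧♧
????█♧♧♧♧♧
????♠♧█♢██

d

??????????
??????????
??·♢♧♧♠???
??♢♧♠♠█♠♧?
??♠·♧♧███♧
??♧♠·★·♢█♠
??♧♠♠█♧♧♧♧
??♠♠♢♧♧♧♧·
???█♧♧♧♧♧♠
???♠♧█♢██?

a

??????????
??????????
???·♢♧♧♠??
???♢♧♠♠█♠♧
???♠·♧♧███
???♧♠★··♢█
???♧♠♠█♧♧♧
???♠♠♢♧♧♧♧
????█♧♧♧♧♧
????♠♧█♢██

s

??????????
???·♢♧♧♠??
???♢♧♠♠█♠♧
???♠·♧♧███
???♧♠···♢█
???♧♠★█♧♧♧
???♠♠♢♧♧♧♧
???·█♧♧♧♧♧
????♠♧█♢██
??????????

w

??????????
??????????
???·♢♧♧♠??
???♢♧♠♠█♠♧
???♠·♧♧███
???♧♠★··♢█
???♧♠♠█♧♧♧
???♠♠♢♧♧♧♧
???·█♧♧♧♧♧
????♠♧█♢██

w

??????????
??????????
??????????
???·♢♧♧♠??
???♢♧♠♠█♠♧
???♠·★♧███
???♧♠···♢█
???♧♠♠█♧♧♧
???♠♠♢♧♧♧♧
???·█♧♧♧♧♧

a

??????????
??????????
??????????
???♧·♢♧♧♠?
???♢♢♧♠♠█♠
???·♠★♧♧██
???♠♧♠···♢
???♢♧♠♠█♧♧
????♠♠♢♧♧♧
????·█♧♧♧♧

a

??????????
??????????
??????????
???·♧·♢♧♧♠
???█♢♢♧♠♠█
???♠·★·♧♧█
???♧♠♧♠···
???·♢♧♠♠█♧
?????♠♠♢♧♧
?????·█♧♧♧

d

??????????
??????????
??????????
??·♧·♢♧♧♠?
??█♢♢♧♠♠█♠
??♠·♠★♧♧██
??♧♠♧♠···♢
??·♢♧♠♠█♧♧
????♠♠♢♧♧♧
????·█♧♧♧♧

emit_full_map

·♧·♢♧♧♠???
█♢♢♧♠♠█♠♧?
♠·♠★♧♧███♧
♧♠♧♠···♢█♠
·♢♧♠♠█♧♧♧♧
??♠♠♢♧♧♧♧·
??·█♧♧♧♧♧♠
???♠♧█♢██?

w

??????????
??????????
??????????
???█♧♧♧♧??
??·♧·♢♧♧♠?
??█♢♢★♠♠█♠
??♠·♠·♧♧██
??♧♠♧♠···♢
??·♢♧♠♠█♧♧
????♠♠♢♧♧♧

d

??????????
??????????
??????????
??█♧♧♧♧♧??
?·♧·♢♧♧♠??
?█♢♢♧★♠█♠♧
?♠·♠·♧♧███
?♧♠♧♠···♢█
?·♢♧♠♠█♧♧♧
???♠♠♢♧♧♧♧

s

??????????
??????????
??█♧♧♧♧♧??
?·♧·♢♧♧♠??
?█♢♢♧♠♠█♠♧
?♠·♠·★♧███
?♧♠♧♠···♢█
?·♢♧♠♠█♧♧♧
???♠♠♢♧♧♧♧
???·█♧♧♧♧♧

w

??????????
??????????
??????????
??█♧♧♧♧♧??
?·♧·♢♧♧♠??
?█♢♢♧★♠█♠♧
?♠·♠·♧♧███
?♧♠♧♠···♢█
?·♢♧♠♠█♧♧♧
???♠♠♢♧♧♧♧

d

??????????
??????????
??????????
?█♧♧♧♧♧♧??
·♧·♢♧♧♠♧??
█♢♢♧♠★█♠♧?
♠·♠·♧♧███♧
♧♠♧♠···♢█♠
·♢♧♠♠█♧♧♧♧
??♠♠♢♧♧♧♧·

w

??????????
??????????
??????????
???█♠♠♢♢??
?█♧♧♧♧♧♧??
·♧·♢♧★♠♧??
█♢♢♧♠♠█♠♧?
♠·♠·♧♧███♧
♧♠♧♠···♢█♠
·♢♧♠♠█♧♧♧♧

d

??????????
??????????
??????????
??█♠♠♢♢·??
█♧♧♧♧♧♧♠??
♧·♢♧♧★♧♠??
♢♢♧♠♠█♠♧??
·♠·♧♧███♧?
♠♧♠···♢█♠?
♢♧♠♠█♧♧♧♧?

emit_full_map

???█♠♠♢♢·?
?█♧♧♧♧♧♧♠?
·♧·♢♧♧★♧♠?
█♢♢♧♠♠█♠♧?
♠·♠·♧♧███♧
♧♠♧♠···♢█♠
·♢♧♠♠█♧♧♧♧
??♠♠♢♧♧♧♧·
??·█♧♧♧♧♧♠
???♠♧█♢██?

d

??????????
??????????
??????????
?█♠♠♢♢·♧??
♧♧♧♧♧♧♠·??
·♢♧♧♠★♠·??
♢♧♠♠█♠♧♠??
♠·♧♧███♧??
♧♠···♢█♠??
♧♠♠█♧♧♧♧??

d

??????????
??????????
??????????
█♠♠♢♢·♧♠??
♧♧♧♧♧♠··??
♢♧♧♠♧★·♠??
♧♠♠█♠♧♠♠??
·♧♧███♧·??
♠···♢█♠???
♠♠█♧♧♧♧???

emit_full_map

???█♠♠♢♢·♧♠
?█♧♧♧♧♧♧♠··
·♧·♢♧♧♠♧★·♠
█♢♢♧♠♠█♠♧♠♠
♠·♠·♧♧███♧·
♧♠♧♠···♢█♠?
·♢♧♠♠█♧♧♧♧?
??♠♠♢♧♧♧♧·?
??·█♧♧♧♧♧♠?
???♠♧█♢██??


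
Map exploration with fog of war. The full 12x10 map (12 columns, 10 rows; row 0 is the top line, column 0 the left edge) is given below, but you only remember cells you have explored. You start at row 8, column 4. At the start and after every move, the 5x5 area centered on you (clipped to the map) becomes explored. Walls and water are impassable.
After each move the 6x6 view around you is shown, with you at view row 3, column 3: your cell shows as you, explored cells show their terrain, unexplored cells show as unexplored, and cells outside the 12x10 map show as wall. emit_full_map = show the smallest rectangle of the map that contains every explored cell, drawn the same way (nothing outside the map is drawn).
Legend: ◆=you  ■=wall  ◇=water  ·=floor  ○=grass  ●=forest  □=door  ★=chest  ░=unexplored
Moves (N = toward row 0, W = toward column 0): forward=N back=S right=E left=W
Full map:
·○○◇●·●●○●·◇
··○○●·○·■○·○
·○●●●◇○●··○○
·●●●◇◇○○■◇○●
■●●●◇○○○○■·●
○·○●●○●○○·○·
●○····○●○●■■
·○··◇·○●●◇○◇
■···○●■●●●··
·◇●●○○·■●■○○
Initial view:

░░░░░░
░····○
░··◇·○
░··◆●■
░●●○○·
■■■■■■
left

░░░░░░
░○····
░○··◇·
░··◆○●
░◇●●○○
■■■■■■

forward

░░░░░░
░·○●●○
░○····
░○·◆◇·
░···○●
░◇●●○○

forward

░░░░░░
░●●●◇○
░·○●●○
░○·◆··
░○··◇·
░···○●

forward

░░░░░░
░●●●◇◇
░●●●◇○
░·○◆●○
░○····
░○··◇·

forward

░░░░░░
░○●●●◇
░●●●◇◇
░●●◆◇○
░·○●●○
░○····

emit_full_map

○●●●◇░
●●●◇◇░
●●◆◇○░
·○●●○░
○····○
○··◇·○
···○●■
◇●●○○·

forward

░░░░░░
░·○○●·
░○●●●◇
░●●◆◇◇
░●●●◇○
░·○●●○

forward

■■■■■■
░○○◇●·
░·○○●·
░○●◆●◇
░●●●◇◇
░●●●◇○

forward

■■■■■■
■■■■■■
░○○◇●·
░·○◆●·
░○●●●◇
░●●●◇◇

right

■■■■■■
■■■■■■
○○◇●·●
·○○◆·○
○●●●◇○
●●●◇◇○

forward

■■■■■■
■■■■■■
■■■■■■
○○◇◆·●
·○○●·○
○●●●◇○

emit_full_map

○○◇◆·●
·○○●·○
○●●●◇○
●●●◇◇○
●●●◇○░
·○●●○░
○····○
○··◇·○
···○●■
◇●●○○·

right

■■■■■■
■■■■■■
■■■■■■
○◇●◆●●
○○●·○·
●●●◇○●

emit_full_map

○○◇●◆●●
·○○●·○·
○●●●◇○●
●●●◇◇○░
●●●◇○░░
·○●●○░░
○····○░
○··◇·○░
···○●■░
◇●●○○·░


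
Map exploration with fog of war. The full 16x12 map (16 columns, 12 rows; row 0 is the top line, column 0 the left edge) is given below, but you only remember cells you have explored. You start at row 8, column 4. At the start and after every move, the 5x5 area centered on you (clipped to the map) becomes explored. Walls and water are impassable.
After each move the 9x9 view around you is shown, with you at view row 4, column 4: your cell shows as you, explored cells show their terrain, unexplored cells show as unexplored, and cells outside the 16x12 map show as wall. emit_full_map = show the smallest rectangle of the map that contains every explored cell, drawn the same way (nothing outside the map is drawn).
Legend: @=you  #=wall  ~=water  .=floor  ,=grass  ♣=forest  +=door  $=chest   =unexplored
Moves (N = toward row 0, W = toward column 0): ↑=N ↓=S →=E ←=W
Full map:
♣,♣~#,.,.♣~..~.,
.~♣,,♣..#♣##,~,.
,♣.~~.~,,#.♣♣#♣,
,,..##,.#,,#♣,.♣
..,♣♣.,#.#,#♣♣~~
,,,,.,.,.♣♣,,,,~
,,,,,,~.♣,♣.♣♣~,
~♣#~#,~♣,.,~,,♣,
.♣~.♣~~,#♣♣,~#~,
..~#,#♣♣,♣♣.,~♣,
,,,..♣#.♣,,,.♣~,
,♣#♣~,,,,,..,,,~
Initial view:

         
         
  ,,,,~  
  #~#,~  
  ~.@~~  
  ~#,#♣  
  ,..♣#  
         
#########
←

#        
#        
# ,,,,,~ 
# ♣#~#,~ 
# ♣~@♣~~ 
# .~#,#♣ 
# ,,..♣# 
#        
#########

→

         
         
 ,,,,,~  
 ♣#~#,~  
 ♣~.@~~  
 .~#,#♣  
 ,,..♣#  
         
#########

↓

         
 ,,,,,~  
 ♣#~#,~  
 ♣~.♣~~  
 .~#@#♣  
 ,,..♣#  
  #♣~,,  
#########
#########

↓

 ,,,,,~  
 ♣#~#,~  
 ♣~.♣~~  
 .~#,#♣  
 ,,.@♣#  
  #♣~,,  
#########
#########
#########

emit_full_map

,,,,,~
♣#~#,~
♣~.♣~~
.~#,#♣
,,.@♣#
 #♣~,,

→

,,,,,~   
♣#~#,~   
♣~.♣~~,  
.~#,#♣♣  
,,..@#.  
 #♣~,,,  
#########
#########
#########

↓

♣#~#,~   
♣~.♣~~,  
.~#,#♣♣  
,,..♣#.  
 #♣~@,,  
#########
#########
#########
#########

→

#~#,~    
~.♣~~,   
~#,#♣♣,  
,..♣#.♣  
#♣~,@,,  
#########
#########
#########
#########

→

~#,~     
.♣~~,    
#,#♣♣,♣  
..♣#.♣,  
♣~,,@,,  
#########
#########
#########
#########

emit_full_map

,,,,,~   
♣#~#,~   
♣~.♣~~,  
.~#,#♣♣,♣
,,..♣#.♣,
 #♣~,,@,,

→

#,~      
♣~~,     
,#♣♣,♣♣  
.♣#.♣,,  
~,,,@,.  
#########
#########
#########
#########

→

,~       
~~,      
#♣♣,♣♣.  
♣#.♣,,,  
,,,,@..  
#########
#########
#########
#########

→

~        
~,       
♣♣,♣♣.,  
#.♣,,,.  
,,,,@.,  
#########
#########
#########
#########

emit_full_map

,,,,,~      
♣#~#,~      
♣~.♣~~,     
.~#,#♣♣,♣♣.,
,,..♣#.♣,,,.
 #♣~,,,,,@.,


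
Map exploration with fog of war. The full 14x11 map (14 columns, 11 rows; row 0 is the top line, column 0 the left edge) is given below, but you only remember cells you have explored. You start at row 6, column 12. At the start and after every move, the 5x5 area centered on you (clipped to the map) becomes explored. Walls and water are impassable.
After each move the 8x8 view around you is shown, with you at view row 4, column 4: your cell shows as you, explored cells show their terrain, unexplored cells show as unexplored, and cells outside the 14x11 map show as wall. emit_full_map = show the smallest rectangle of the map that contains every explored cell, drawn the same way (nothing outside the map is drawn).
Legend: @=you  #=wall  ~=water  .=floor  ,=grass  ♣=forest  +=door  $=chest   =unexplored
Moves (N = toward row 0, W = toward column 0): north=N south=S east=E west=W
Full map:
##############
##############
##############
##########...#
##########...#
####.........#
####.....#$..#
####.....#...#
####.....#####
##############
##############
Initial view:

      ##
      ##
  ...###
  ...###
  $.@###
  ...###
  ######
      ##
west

       #
       #
  #...##
  ....##
  #$@.##
  #...##
  ######
       #

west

        
        
  ##...#
  .....#
  .#@..#
  .#...#
  .#####
        

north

        
        
  ##... 
  ##...#
  ..@..#
  .#$..#
  .#...#
  .#####

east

       #
       #
 ##...##
 ##...##
 ...@.##
 .#$..##
 .#...##
 .######

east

      ##
      ##
##...###
##...###
....@###
.#$..###
.#...###
.#######

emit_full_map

##...#
##...#
....@#
.#$..#
.#...#
.#####

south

      ##
##...###
##...###
.....###
.#$.@###
.#...###
.#######
      ##

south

##...###
##...###
.....###
.#$..###
.#..@###
.#######
  ######
      ##

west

 ##...##
 ##...##
 .....##
 .#$..##
 .#.@.##
 .######
  ######
       #

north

       #
 ##...##
 ##...##
 .....##
 .#$@.##
 .#...##
 .######
  ######

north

       #
       #
 ##...##
 ##...##
 ...@.##
 .#$..##
 .#...##
 .######

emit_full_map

##...#
##...#
...@.#
.#$..#
.#...#
.#####
 #####

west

        
        
  ##...#
  ##...#
  ..@..#
  .#$..#
  .#...#
  .#####


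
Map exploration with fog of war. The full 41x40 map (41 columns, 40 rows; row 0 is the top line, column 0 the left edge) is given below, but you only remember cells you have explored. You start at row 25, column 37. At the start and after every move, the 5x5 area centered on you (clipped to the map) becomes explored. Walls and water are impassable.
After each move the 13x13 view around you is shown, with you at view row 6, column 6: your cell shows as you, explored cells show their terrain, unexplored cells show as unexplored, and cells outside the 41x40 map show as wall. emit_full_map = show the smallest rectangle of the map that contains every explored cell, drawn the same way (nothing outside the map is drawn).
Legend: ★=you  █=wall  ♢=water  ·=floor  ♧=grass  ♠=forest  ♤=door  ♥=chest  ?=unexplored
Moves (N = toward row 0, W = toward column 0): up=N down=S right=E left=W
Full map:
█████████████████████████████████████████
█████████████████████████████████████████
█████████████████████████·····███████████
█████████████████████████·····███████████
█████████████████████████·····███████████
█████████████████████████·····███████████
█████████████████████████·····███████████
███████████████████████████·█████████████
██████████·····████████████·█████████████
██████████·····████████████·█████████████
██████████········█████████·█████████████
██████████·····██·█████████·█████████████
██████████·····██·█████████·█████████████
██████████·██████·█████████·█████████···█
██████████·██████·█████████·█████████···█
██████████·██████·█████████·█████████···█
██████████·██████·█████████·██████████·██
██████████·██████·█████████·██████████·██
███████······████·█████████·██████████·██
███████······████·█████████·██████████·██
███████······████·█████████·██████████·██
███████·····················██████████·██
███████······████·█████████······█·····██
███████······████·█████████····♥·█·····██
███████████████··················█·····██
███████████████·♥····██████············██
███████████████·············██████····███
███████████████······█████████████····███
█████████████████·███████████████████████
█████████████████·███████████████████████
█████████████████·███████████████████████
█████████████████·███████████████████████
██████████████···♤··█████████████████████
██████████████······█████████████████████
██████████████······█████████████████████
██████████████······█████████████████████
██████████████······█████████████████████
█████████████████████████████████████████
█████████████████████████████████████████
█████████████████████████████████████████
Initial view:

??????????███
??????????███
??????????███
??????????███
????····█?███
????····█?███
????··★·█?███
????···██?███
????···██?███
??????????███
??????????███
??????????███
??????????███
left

???????????██
???????????██
???????????██
???????????██
????·····█?██
????·····█?██
????··★··█?██
????····██?██
????····██?██
???????????██
???????????██
???????????██
???????????██

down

???????????██
???????????██
???????????██
????·····█?██
????·····█?██
????·····█?██
????··★·██?██
????····██?██
????█████??██
???????????██
???????????██
???????????██
???????????██

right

??????????███
??????????███
??????????███
???·····█?███
???·····█?███
???·····█?███
???···★██?███
???····██?███
???██████?███
??????????███
??????????███
??????????███
??????????███

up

??????????███
??????????███
??????????███
??????????███
???·····█?███
???·····█?███
???···★·█?███
???····██?███
???····██?███
???██████?███
??????????███
??????????███
??????????███

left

???????????██
???????????██
???????????██
???????????██
????·····█?██
????·····█?██
????··★··█?██
????····██?██
????····██?██
????██████?██
???????????██
???????????██
???????????██

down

???????????██
???????????██
???????????██
????·····█?██
????·····█?██
????·····█?██
????··★·██?██
????····██?██
????██████?██
???????????██
???????????██
???????????██
???????????██

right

??????????███
??????????███
??????????███
???·····█?███
???·····█?███
???·····█?███
???···★██?███
???····██?███
???██████?███
??????????███
??????????███
??????????███
??????????███

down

??????????███
??????????███
???·····█?███
???·····█?███
???·····█?███
???····██?███
???···★██?███
???██████?███
????█████?███
??????????███
??????????███
??????????███
??????????███

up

??????????███
??????????███
??????????███
???·····█?███
???·····█?███
???·····█?███
???···★██?███
???····██?███
???██████?███
????█████?███
??????????███
??????????███
??????????███

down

??????????███
??????????███
???·····█?███
???·····█?███
???·····█?███
???····██?███
???···★██?███
???██████?███
????█████?███
??????????███
??????????███
??????????███
??????????███

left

???????????██
???????????██
????·····█?██
????·····█?██
????·····█?██
????····██?██
????··★·██?██
????██████?██
????██████?██
???????????██
???????????██
???????????██
???????????██

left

????????????█
????????????█
?????·····█?█
?????·····█?█
????······█?█
????█····██?█
????█·★··██?█
????███████?█
????███████?█
????????????█
????????????█
????????????█
????????????█

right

???????????██
???????????██
????·····█?██
????·····█?██
???······█?██
???█····██?██
???█··★·██?██
???███████?██
???███████?██
???????????██
???????????██
???????????██
???????????██

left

????????????█
????????????█
?????·····█?█
?????·····█?█
????······█?█
????█····██?█
????█·★··██?█
????███████?█
????███████?█
????????????█
????????????█
????????????█
????????????█

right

???????????██
???????????██
????·····█?██
????·····█?██
???······█?██
???█····██?██
???█··★·██?██
???███████?██
???███████?██
???????????██
???????????██
???????????██
???????????██

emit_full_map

?·····█
?·····█
······█
█····██
█··★·██
███████
███████

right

??????????███
??????????███
???·····█?███
???·····█?███
??······█?███
??█····██?███
??█···★██?███
??███████?███
??███████?███
??????????███
??????????███
??????????███
??????????███


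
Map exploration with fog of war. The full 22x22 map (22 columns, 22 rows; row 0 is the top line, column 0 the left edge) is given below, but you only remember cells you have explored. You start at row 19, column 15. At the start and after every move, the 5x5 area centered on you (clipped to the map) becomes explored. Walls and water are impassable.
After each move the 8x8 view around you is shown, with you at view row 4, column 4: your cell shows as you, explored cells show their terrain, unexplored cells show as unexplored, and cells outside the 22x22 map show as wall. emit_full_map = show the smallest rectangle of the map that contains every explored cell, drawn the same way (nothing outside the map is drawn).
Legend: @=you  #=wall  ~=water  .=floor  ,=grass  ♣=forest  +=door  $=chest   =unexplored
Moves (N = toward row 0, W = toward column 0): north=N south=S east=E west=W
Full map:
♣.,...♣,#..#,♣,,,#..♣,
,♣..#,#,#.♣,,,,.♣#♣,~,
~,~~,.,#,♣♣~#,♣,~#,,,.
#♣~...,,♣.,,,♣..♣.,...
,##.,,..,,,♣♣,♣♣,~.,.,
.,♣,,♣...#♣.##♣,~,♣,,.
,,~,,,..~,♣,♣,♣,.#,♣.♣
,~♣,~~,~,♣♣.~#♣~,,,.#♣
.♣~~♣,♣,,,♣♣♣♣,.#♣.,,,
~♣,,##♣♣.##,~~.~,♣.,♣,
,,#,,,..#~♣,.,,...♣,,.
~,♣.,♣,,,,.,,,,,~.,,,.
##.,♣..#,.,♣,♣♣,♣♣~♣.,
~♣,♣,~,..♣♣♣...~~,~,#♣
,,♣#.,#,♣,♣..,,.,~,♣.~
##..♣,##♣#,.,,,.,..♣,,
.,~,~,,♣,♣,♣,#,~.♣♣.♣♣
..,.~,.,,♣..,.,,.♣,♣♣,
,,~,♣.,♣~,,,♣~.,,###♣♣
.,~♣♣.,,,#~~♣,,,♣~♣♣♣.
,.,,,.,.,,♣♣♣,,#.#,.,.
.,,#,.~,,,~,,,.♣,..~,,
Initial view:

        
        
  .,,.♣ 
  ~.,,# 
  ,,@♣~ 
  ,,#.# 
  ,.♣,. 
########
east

        
        
 .,,.♣, 
 ~.,,## 
 ,,,@~♣ 
 ,,#.#, 
 ,.♣,.. 
########

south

        
 .,,.♣, 
 ~.,,## 
 ,,,♣~♣ 
 ,,#@#, 
 ,.♣,.. 
########
########

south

 .,,.♣, 
 ~.,,## 
 ,,,♣~♣ 
 ,,#.#, 
 ,.♣@.. 
########
########
########

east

.,,.♣,  
~.,,##  
,,,♣~♣♣ 
,,#.#,. 
,.♣,@.~ 
########
########
########

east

,,.♣,   
.,,##   
,,♣~♣♣♣ 
,#.#,., 
.♣,.@~, 
########
########
########

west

.,,.♣,  
~.,,##  
,,,♣~♣♣♣
,,#.#,.,
,.♣,@.~,
########
########
########

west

 .,,.♣, 
 ~.,,## 
 ,,,♣~♣♣
 ,,#.#,.
 ,.♣@..~
########
########
########

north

        
 .,,.♣, 
 ~.,,## 
 ,,,♣~♣♣
 ,,#@#,.
 ,.♣,..~
########
########

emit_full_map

.,,.♣,  
~.,,##  
,,,♣~♣♣♣
,,#@#,.,
,.♣,..~,

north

        
        
 .,,.♣, 
 ~.,,## 
 ,,,@~♣♣
 ,,#.#,.
 ,.♣,..~
########

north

        
        
  ,~.♣♣ 
 .,,.♣, 
 ~.,@## 
 ,,,♣~♣♣
 ,,#.#,.
 ,.♣,..~

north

        
        
  ,.,.. 
  ,~.♣♣ 
 .,,@♣, 
 ~.,,## 
 ,,,♣~♣♣
 ,,#.#,.

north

        
        
  ,.,~, 
  ,.,.. 
  ,~@♣♣ 
 .,,.♣, 
 ~.,,## 
 ,,,♣~♣♣

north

        
        
  .~~,~ 
  ,.,~, 
  ,.@.. 
  ,~.♣♣ 
 .,,.♣, 
 ~.,,## 

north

        
        
  ♣,♣♣~ 
  .~~,~ 
  ,.@~, 
  ,.,.. 
  ,~.♣♣ 
 .,,.♣, 

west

        
        
  ♣♣,♣♣~
  ..~~,~
  ,,@,~,
  ,,.,..
  #,~.♣♣
  .,,.♣,

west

        
        
  ,♣♣,♣♣
  ...~~,
  .,@.,~
  ,,,.,.
  ,#,~.♣
   .,,.♣

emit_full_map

,♣♣,♣♣~  
...~~,~  
.,@.,~,  
,,,.,..  
,#,~.♣♣  
 .,,.♣,  
 ~.,,##  
 ,,,♣~♣♣♣
 ,,#.#,.,
 ,.♣,..~,

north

        
        
  ,,,,~ 
  ,♣♣,♣♣
  ..@~~,
  .,,.,~
  ,,,.,.
  ,#,~.♣

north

        
        
  .,,.. 
  ,,,,~ 
  ,♣@,♣♣
  ...~~,
  .,,.,~
  ,,,.,.

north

        
        
  ~~.~, 
  .,,.. 
  ,,@,~ 
  ,♣♣,♣♣
  ...~~,
  .,,.,~

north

        
        
  ♣♣,.# 
  ~~.~, 
  .,@.. 
  ,,,,~ 
  ,♣♣,♣♣
  ...~~,

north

        
        
  ~#♣~, 
  ♣♣,.# 
  ~~@~, 
  .,,.. 
  ,,,,~ 
  ,♣♣,♣♣

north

        
        
  ♣,♣,. 
  ~#♣~, 
  ♣♣@.# 
  ~~.~, 
  .,,.. 
  ,,,,~ 

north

        
        
  ##♣,~ 
  ♣,♣,. 
  ~#@~, 
  ♣♣,.# 
  ~~.~, 
  .,,.. 

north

        
        
  ♣,♣♣, 
  ##♣,~ 
  ♣,@,. 
  ~#♣~, 
  ♣♣,.# 
  ~~.~, 

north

        
        
  ,♣..♣ 
  ♣,♣♣, 
  ##@,~ 
  ♣,♣,. 
  ~#♣~, 
  ♣♣,.# 

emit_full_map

,♣..♣    
♣,♣♣,    
##@,~    
♣,♣,.    
~#♣~,    
♣♣,.#    
~~.~,    
.,,..    
,,,,~    
,♣♣,♣♣~  
...~~,~  
.,,.,~,  
,,,.,..  
,#,~.♣♣  
 .,,.♣,  
 ~.,,##  
 ,,,♣~♣♣♣
 ,,#.#,.,
 ,.♣,..~,

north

        
        
  #,♣,~ 
  ,♣..♣ 
  ♣,@♣, 
  ##♣,~ 
  ♣,♣,. 
  ~#♣~, 

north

########
        
  ,,,.♣ 
  #,♣,~ 
  ,♣@.♣ 
  ♣,♣♣, 
  ##♣,~ 
  ♣,♣,. 

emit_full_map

,,,.♣    
#,♣,~    
,♣@.♣    
♣,♣♣,    
##♣,~    
♣,♣,.    
~#♣~,    
♣♣,.#    
~~.~,    
.,,..    
,,,,~    
,♣♣,♣♣~  
...~~,~  
.,,.,~,  
,,,.,..  
,#,~.♣♣  
 .,,.♣,  
 ~.,,##  
 ,,,♣~♣♣♣
 ,,#.#,.,
 ,.♣,..~,


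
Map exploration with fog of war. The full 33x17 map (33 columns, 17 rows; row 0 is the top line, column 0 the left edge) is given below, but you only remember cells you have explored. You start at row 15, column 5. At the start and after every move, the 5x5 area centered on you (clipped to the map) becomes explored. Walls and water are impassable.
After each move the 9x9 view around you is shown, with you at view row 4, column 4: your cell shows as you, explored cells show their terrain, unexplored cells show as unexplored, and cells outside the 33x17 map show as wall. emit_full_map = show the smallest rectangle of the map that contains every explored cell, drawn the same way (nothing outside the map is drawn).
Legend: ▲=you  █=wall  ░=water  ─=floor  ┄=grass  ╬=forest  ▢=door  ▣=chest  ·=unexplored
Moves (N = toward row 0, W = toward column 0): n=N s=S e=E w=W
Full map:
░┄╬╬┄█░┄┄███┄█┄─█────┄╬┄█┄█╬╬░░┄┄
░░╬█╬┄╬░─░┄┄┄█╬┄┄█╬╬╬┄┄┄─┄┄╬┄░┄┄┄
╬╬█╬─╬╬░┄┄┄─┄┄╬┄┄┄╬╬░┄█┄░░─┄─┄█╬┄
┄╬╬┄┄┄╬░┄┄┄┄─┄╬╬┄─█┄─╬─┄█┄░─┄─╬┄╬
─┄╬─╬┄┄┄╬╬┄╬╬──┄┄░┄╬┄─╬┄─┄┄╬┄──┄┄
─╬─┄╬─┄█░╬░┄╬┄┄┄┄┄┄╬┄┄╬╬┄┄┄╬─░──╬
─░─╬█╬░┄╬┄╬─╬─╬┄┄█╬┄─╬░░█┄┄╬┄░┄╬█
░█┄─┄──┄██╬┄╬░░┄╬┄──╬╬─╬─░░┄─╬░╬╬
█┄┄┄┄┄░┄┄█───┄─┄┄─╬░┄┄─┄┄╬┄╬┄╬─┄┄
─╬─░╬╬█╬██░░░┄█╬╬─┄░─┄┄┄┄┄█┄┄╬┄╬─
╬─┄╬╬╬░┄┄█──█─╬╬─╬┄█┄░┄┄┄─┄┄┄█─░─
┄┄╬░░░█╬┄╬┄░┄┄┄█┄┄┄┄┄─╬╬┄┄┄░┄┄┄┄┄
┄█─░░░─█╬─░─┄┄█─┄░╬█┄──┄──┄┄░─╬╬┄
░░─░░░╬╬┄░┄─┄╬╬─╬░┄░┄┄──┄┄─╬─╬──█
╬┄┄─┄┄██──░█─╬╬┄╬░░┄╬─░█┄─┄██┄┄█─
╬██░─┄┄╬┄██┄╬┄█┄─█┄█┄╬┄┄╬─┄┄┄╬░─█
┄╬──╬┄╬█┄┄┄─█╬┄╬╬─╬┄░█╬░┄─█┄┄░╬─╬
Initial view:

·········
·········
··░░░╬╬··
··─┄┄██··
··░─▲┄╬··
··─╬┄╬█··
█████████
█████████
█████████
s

·········
··░░░╬╬··
··─┄┄██··
··░─┄┄╬··
··─╬▲╬█··
█████████
█████████
█████████
█████████

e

·········
·░░░╬╬···
·─┄┄██─··
·░─┄┄╬┄··
·─╬┄▲█┄··
█████████
█████████
█████████
█████████

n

·········
·········
·░░░╬╬┄··
·─┄┄██─··
·░─┄▲╬┄··
·─╬┄╬█┄··
█████████
█████████
█████████

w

·········
·········
··░░░╬╬┄·
··─┄┄██─·
··░─▲┄╬┄·
··─╬┄╬█┄·
█████████
█████████
█████████

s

·········
··░░░╬╬┄·
··─┄┄██─·
··░─┄┄╬┄·
··─╬▲╬█┄·
█████████
█████████
█████████
█████████

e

·········
·░░░╬╬┄··
·─┄┄██─··
·░─┄┄╬┄··
·─╬┄▲█┄··
█████████
█████████
█████████
█████████

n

·········
·········
·░░░╬╬┄··
·─┄┄██─··
·░─┄▲╬┄··
·─╬┄╬█┄··
█████████
█████████
█████████

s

·········
·░░░╬╬┄··
·─┄┄██─··
·░─┄┄╬┄··
·─╬┄▲█┄··
█████████
█████████
█████████
█████████

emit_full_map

░░░╬╬┄
─┄┄██─
░─┄┄╬┄
─╬┄▲█┄

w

·········
··░░░╬╬┄·
··─┄┄██─·
··░─┄┄╬┄·
··─╬▲╬█┄·
█████████
█████████
█████████
█████████

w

·········
···░░░╬╬┄
··┄─┄┄██─
··█░─┄┄╬┄
··──▲┄╬█┄
█████████
█████████
█████████
█████████

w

█········
█···░░░╬╬
█·┄┄─┄┄██
█·██░─┄┄╬
█·╬─▲╬┄╬█
█████████
█████████
█████████
█████████

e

·········
···░░░╬╬┄
·┄┄─┄┄██─
·██░─┄┄╬┄
·╬──▲┄╬█┄
█████████
█████████
█████████
█████████

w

█········
█···░░░╬╬
█·┄┄─┄┄██
█·██░─┄┄╬
█·╬─▲╬┄╬█
█████████
█████████
█████████
█████████

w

██·······
██···░░░╬
██╬┄┄─┄┄█
██╬██░─┄┄
██┄╬▲─╬┄╬
█████████
█████████
█████████
█████████

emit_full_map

···░░░╬╬┄
╬┄┄─┄┄██─
╬██░─┄┄╬┄
┄╬▲─╬┄╬█┄

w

███······
███···░░░
███╬┄┄─┄┄
███╬██░─┄
███┄▲──╬┄
█████████
█████████
█████████
█████████

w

████·····
████···░░
████╬┄┄─┄
████╬██░─
████▲╬──╬
█████████
█████████
█████████
█████████

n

████·····
████·····
████░░─░░
████╬┄┄─┄
████▲██░─
████┄╬──╬
█████████
█████████
█████████

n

████·····
████·····
████┄█─··
████░░─░░
████▲┄┄─┄
████╬██░─
████┄╬──╬
█████████
█████████

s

████·····
████┄█─··
████░░─░░
████╬┄┄─┄
████▲██░─
████┄╬──╬
█████████
█████████
█████████

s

████┄█─··
████░░─░░
████╬┄┄─┄
████╬██░─
████▲╬──╬
█████████
█████████
█████████
█████████

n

████·····
████┄█─··
████░░─░░
████╬┄┄─┄
████▲██░─
████┄╬──╬
█████████
█████████
█████████

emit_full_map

┄█─······
░░─░░░╬╬┄
╬┄┄─┄┄██─
▲██░─┄┄╬┄
┄╬──╬┄╬█┄
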